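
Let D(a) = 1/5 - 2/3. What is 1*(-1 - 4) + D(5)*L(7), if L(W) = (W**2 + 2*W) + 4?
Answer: -544/15 ≈ -36.267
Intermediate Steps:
D(a) = -7/15 (D(a) = 1*(1/5) - 2*1/3 = 1/5 - 2/3 = -7/15)
L(W) = 4 + W**2 + 2*W
1*(-1 - 4) + D(5)*L(7) = 1*(-1 - 4) - 7*(4 + 7**2 + 2*7)/15 = 1*(-5) - 7*(4 + 49 + 14)/15 = -5 - 7/15*67 = -5 - 469/15 = -544/15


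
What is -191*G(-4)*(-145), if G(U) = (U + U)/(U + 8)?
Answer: -55390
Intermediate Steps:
G(U) = 2*U/(8 + U) (G(U) = (2*U)/(8 + U) = 2*U/(8 + U))
-191*G(-4)*(-145) = -382*(-4)/(8 - 4)*(-145) = -382*(-4)/4*(-145) = -191*(-2)*(-145) = 382*(-145) = -55390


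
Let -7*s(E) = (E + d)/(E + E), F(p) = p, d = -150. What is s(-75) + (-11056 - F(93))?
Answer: -156089/14 ≈ -11149.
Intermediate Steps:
s(E) = -(-150 + E)/(14*E) (s(E) = -(E - 150)/(7*(E + E)) = -(-150 + E)/(7*(2*E)) = -(-150 + E)*1/(2*E)/7 = -(-150 + E)/(14*E))
s(-75) + (-11056 - F(93)) = (1/14)*(150 - 1*(-75))/(-75) + (-11056 - 1*93) = (1/14)*(-1/75)*(150 + 75) + (-11056 - 93) = (1/14)*(-1/75)*225 - 11149 = -3/14 - 11149 = -156089/14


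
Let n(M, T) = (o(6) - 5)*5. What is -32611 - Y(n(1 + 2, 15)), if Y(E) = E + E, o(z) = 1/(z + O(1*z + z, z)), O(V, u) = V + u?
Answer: -390737/12 ≈ -32561.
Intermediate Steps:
o(z) = 1/(4*z) (o(z) = 1/(z + ((1*z + z) + z)) = 1/(z + ((z + z) + z)) = 1/(z + (2*z + z)) = 1/(z + 3*z) = 1/(4*z))
n(M, T) = -595/24 (n(M, T) = ((¼)/6 - 5)*5 = ((¼)*(⅙) - 5)*5 = (1/24 - 5)*5 = -119/24*5 = -595/24)
Y(E) = 2*E
-32611 - Y(n(1 + 2, 15)) = -32611 - 2*(-595)/24 = -32611 - 1*(-595/12) = -32611 + 595/12 = -390737/12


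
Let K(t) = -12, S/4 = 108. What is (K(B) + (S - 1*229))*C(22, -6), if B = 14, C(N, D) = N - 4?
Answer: 3438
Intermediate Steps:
C(N, D) = -4 + N
S = 432 (S = 4*108 = 432)
(K(B) + (S - 1*229))*C(22, -6) = (-12 + (432 - 1*229))*(-4 + 22) = (-12 + (432 - 229))*18 = (-12 + 203)*18 = 191*18 = 3438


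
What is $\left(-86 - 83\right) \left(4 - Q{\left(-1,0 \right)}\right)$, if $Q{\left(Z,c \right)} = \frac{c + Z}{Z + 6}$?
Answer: $- \frac{3549}{5} \approx -709.8$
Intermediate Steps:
$Q{\left(Z,c \right)} = \frac{Z + c}{6 + Z}$
$\left(-86 - 83\right) \left(4 - Q{\left(-1,0 \right)}\right) = \left(-86 - 83\right) \left(4 - \frac{-1 + 0}{6 - 1}\right) = - 169 \left(4 - \frac{1}{5} \left(-1\right)\right) = - 169 \left(4 - - \frac{1}{5}\right) = - 169 \left(4 + \frac{1}{5}\right) = \left(-169\right) \frac{21}{5} = - \frac{3549}{5}$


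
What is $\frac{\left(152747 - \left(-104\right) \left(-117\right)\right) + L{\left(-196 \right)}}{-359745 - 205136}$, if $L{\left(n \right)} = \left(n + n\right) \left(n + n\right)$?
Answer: $- \frac{294243}{564881} \approx -0.52089$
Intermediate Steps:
$L{\left(n \right)} = 4 n^{2}$ ($L{\left(n \right)} = 2 n 2 n = 4 n^{2}$)
$\frac{\left(152747 - \left(-104\right) \left(-117\right)\right) + L{\left(-196 \right)}}{-359745 - 205136} = \frac{\left(152747 - \left(-104\right) \left(-117\right)\right) + 4 \left(-196\right)^{2}}{-359745 - 205136} = \frac{\left(152747 - 12168\right) + 4 \cdot 38416}{-564881} = \left(\left(152747 - 12168\right) + 153664\right) \left(- \frac{1}{564881}\right) = \left(140579 + 153664\right) \left(- \frac{1}{564881}\right) = 294243 \left(- \frac{1}{564881}\right) = - \frac{294243}{564881}$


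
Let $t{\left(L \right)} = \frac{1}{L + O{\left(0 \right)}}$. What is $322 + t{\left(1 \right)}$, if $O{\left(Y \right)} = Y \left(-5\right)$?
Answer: $323$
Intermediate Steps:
$O{\left(Y \right)} = - 5 Y$
$t{\left(L \right)} = \frac{1}{L}$ ($t{\left(L \right)} = \frac{1}{L - 0} = \frac{1}{L + 0} = \frac{1}{L}$)
$322 + t{\left(1 \right)} = 322 + 1^{-1} = 322 + 1 = 323$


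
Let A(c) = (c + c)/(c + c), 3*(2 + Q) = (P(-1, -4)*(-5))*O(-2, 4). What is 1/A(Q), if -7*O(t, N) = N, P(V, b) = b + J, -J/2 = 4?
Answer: 1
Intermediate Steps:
J = -8 (J = -2*4 = -8)
P(V, b) = -8 + b (P(V, b) = b - 8 = -8 + b)
O(t, N) = -N/7
Q = -94/7 (Q = -2 + (((-8 - 4)*(-5))*(-⅐*4))/3 = -2 + (-12*(-5)*(-4/7))/3 = -2 + (60*(-4/7))/3 = -2 + (⅓)*(-240/7) = -2 - 80/7 = -94/7 ≈ -13.429)
A(c) = 1 (A(c) = (2*c)/((2*c)) = (2*c)*(1/(2*c)) = 1)
1/A(Q) = 1/1 = 1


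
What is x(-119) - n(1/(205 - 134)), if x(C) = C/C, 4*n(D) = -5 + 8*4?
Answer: -23/4 ≈ -5.7500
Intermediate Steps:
n(D) = 27/4 (n(D) = (-5 + 8*4)/4 = (-5 + 32)/4 = (¼)*27 = 27/4)
x(C) = 1
x(-119) - n(1/(205 - 134)) = 1 - 1*27/4 = 1 - 27/4 = -23/4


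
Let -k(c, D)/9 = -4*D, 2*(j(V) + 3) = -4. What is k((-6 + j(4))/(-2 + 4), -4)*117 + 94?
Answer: -16754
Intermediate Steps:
j(V) = -5 (j(V) = -3 + (1/2)*(-4) = -3 - 2 = -5)
k(c, D) = 36*D (k(c, D) = -(-36)*D = 36*D)
k((-6 + j(4))/(-2 + 4), -4)*117 + 94 = (36*(-4))*117 + 94 = -144*117 + 94 = -16848 + 94 = -16754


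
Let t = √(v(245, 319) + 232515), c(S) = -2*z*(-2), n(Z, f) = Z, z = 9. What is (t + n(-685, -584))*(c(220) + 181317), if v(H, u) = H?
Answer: -124226805 + 8342238*√110 ≈ -3.6733e+7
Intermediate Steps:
c(S) = 36 (c(S) = -2*9*(-2) = -18*(-2) = 36)
t = 46*√110 (t = √(245 + 232515) = √232760 = 46*√110 ≈ 482.45)
(t + n(-685, -584))*(c(220) + 181317) = (46*√110 - 685)*(36 + 181317) = (-685 + 46*√110)*181353 = -124226805 + 8342238*√110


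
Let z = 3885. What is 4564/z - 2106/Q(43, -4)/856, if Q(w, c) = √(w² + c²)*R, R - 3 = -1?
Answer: 652/555 - 1053*√1865/1596440 ≈ 1.1463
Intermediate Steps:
R = 2 (R = 3 - 1 = 2)
Q(w, c) = 2*√(c² + w²) (Q(w, c) = √(w² + c²)*2 = √(c² + w²)*2 = 2*√(c² + w²))
4564/z - 2106/Q(43, -4)/856 = 4564/3885 - 2106*1/(2*√((-4)² + 43²))/856 = 4564*(1/3885) - 2106*1/(2*√(16 + 1849))*(1/856) = 652/555 - 2106*√1865/3730*(1/856) = 652/555 - 1053*√1865/1865*(1/856) = 652/555 - 1053*√1865/1596440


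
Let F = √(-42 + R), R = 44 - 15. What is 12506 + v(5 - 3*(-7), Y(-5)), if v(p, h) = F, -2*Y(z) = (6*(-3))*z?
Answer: 12506 + I*√13 ≈ 12506.0 + 3.6056*I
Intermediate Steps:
R = 29
F = I*√13 (F = √(-42 + 29) = √(-13) = I*√13 ≈ 3.6056*I)
Y(z) = 9*z (Y(z) = -6*(-3)*z/2 = -(-9)*z = 9*z)
v(p, h) = I*√13
12506 + v(5 - 3*(-7), Y(-5)) = 12506 + I*√13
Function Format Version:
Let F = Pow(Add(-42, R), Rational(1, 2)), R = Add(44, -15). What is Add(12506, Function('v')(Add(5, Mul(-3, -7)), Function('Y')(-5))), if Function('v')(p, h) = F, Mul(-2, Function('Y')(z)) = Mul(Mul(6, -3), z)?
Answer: Add(12506, Mul(I, Pow(13, Rational(1, 2)))) ≈ Add(12506., Mul(3.6056, I))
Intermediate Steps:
R = 29
F = Mul(I, Pow(13, Rational(1, 2))) (F = Pow(Add(-42, 29), Rational(1, 2)) = Pow(-13, Rational(1, 2)) = Mul(I, Pow(13, Rational(1, 2))) ≈ Mul(3.6056, I))
Function('Y')(z) = Mul(9, z) (Function('Y')(z) = Mul(Rational(-1, 2), Mul(Mul(6, -3), z)) = Mul(Rational(-1, 2), Mul(-18, z)) = Mul(9, z))
Function('v')(p, h) = Mul(I, Pow(13, Rational(1, 2)))
Add(12506, Function('v')(Add(5, Mul(-3, -7)), Function('Y')(-5))) = Add(12506, Mul(I, Pow(13, Rational(1, 2))))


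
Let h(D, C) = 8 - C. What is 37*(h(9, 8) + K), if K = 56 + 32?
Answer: 3256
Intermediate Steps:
K = 88
37*(h(9, 8) + K) = 37*((8 - 1*8) + 88) = 37*((8 - 8) + 88) = 37*(0 + 88) = 37*88 = 3256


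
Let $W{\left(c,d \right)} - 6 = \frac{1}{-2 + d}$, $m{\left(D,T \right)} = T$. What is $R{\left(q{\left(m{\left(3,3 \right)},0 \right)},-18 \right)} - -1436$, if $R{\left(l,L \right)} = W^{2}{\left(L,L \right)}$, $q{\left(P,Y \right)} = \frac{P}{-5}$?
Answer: $\frac{588561}{400} \approx 1471.4$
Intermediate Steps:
$q{\left(P,Y \right)} = - \frac{P}{5}$ ($q{\left(P,Y \right)} = P \left(- \frac{1}{5}\right) = - \frac{P}{5}$)
$W{\left(c,d \right)} = 6 + \frac{1}{-2 + d}$
$R{\left(l,L \right)} = \frac{\left(-11 + 6 L\right)^{2}}{\left(-2 + L\right)^{2}}$ ($R{\left(l,L \right)} = \left(\frac{-11 + 6 L}{-2 + L}\right)^{2} = \frac{\left(-11 + 6 L\right)^{2}}{\left(-2 + L\right)^{2}}$)
$R{\left(q{\left(m{\left(3,3 \right)},0 \right)},-18 \right)} - -1436 = \frac{\left(-11 + 6 \left(-18\right)\right)^{2}}{\left(-2 - 18\right)^{2}} - -1436 = \frac{\left(-11 - 108\right)^{2}}{400} + 1436 = \left(-119\right)^{2} \cdot \frac{1}{400} + 1436 = 14161 \cdot \frac{1}{400} + 1436 = \frac{14161}{400} + 1436 = \frac{588561}{400}$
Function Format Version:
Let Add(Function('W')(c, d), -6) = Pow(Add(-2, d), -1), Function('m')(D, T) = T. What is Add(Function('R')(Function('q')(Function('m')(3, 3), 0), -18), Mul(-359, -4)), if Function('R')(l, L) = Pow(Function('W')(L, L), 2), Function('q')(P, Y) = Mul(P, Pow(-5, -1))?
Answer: Rational(588561, 400) ≈ 1471.4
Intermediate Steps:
Function('q')(P, Y) = Mul(Rational(-1, 5), P) (Function('q')(P, Y) = Mul(P, Rational(-1, 5)) = Mul(Rational(-1, 5), P))
Function('W')(c, d) = Add(6, Pow(Add(-2, d), -1))
Function('R')(l, L) = Mul(Pow(Add(-11, Mul(6, L)), 2), Pow(Add(-2, L), -2)) (Function('R')(l, L) = Pow(Mul(Pow(Add(-2, L), -1), Add(-11, Mul(6, L))), 2) = Mul(Pow(Add(-11, Mul(6, L)), 2), Pow(Add(-2, L), -2)))
Add(Function('R')(Function('q')(Function('m')(3, 3), 0), -18), Mul(-359, -4)) = Add(Mul(Pow(Add(-11, Mul(6, -18)), 2), Pow(Add(-2, -18), -2)), Mul(-359, -4)) = Add(Mul(Pow(Add(-11, -108), 2), Pow(-20, -2)), 1436) = Add(Mul(Pow(-119, 2), Rational(1, 400)), 1436) = Add(Mul(14161, Rational(1, 400)), 1436) = Add(Rational(14161, 400), 1436) = Rational(588561, 400)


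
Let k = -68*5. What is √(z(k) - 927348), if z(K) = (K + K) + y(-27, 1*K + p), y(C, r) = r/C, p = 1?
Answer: I*√8352139/3 ≈ 963.34*I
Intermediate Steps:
k = -340
z(K) = -1/27 + 53*K/27 (z(K) = (K + K) + (1*K + 1)/(-27) = 2*K + (K + 1)*(-1/27) = 2*K + (1 + K)*(-1/27) = 2*K + (-1/27 - K/27) = -1/27 + 53*K/27)
√(z(k) - 927348) = √((-1/27 + (53/27)*(-340)) - 927348) = √((-1/27 - 18020/27) - 927348) = √(-6007/9 - 927348) = √(-8352139/9) = I*√8352139/3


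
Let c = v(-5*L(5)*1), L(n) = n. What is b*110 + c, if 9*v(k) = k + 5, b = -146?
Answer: -144560/9 ≈ -16062.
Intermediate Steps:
v(k) = 5/9 + k/9 (v(k) = (k + 5)/9 = (5 + k)/9 = 5/9 + k/9)
c = -20/9 (c = 5/9 + (-5*5*1)/9 = 5/9 + (-25*1)/9 = 5/9 + (1/9)*(-25) = 5/9 - 25/9 = -20/9 ≈ -2.2222)
b*110 + c = -146*110 - 20/9 = -16060 - 20/9 = -144560/9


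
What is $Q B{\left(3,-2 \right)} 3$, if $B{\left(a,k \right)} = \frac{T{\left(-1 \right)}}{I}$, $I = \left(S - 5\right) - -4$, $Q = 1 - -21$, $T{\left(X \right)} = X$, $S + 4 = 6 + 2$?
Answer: $-22$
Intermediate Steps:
$S = 4$ ($S = -4 + \left(6 + 2\right) = -4 + 8 = 4$)
$Q = 22$ ($Q = 1 + 21 = 22$)
$I = 3$ ($I = \left(4 - 5\right) - -4 = \left(4 - 5\right) + 4 = -1 + 4 = 3$)
$B{\left(a,k \right)} = - \frac{1}{3}$
$Q B{\left(3,-2 \right)} 3 = 22 \left(- \frac{1}{3}\right) 3 = \left(- \frac{22}{3}\right) 3 = -22$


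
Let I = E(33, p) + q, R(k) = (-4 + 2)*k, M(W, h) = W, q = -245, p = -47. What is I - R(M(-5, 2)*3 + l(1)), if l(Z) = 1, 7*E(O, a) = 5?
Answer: -1906/7 ≈ -272.29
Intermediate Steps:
E(O, a) = 5/7 (E(O, a) = (⅐)*5 = 5/7)
R(k) = -2*k
I = -1710/7 (I = 5/7 - 245 = -1710/7 ≈ -244.29)
I - R(M(-5, 2)*3 + l(1)) = -1710/7 - (-2)*(-5*3 + 1) = -1710/7 - (-2)*(-15 + 1) = -1710/7 - (-2)*(-14) = -1710/7 - 1*28 = -1710/7 - 28 = -1906/7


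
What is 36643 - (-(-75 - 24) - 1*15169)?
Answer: 51713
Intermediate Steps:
36643 - (-(-75 - 24) - 1*15169) = 36643 - (-1*(-99) - 15169) = 36643 - (99 - 15169) = 36643 - 1*(-15070) = 36643 + 15070 = 51713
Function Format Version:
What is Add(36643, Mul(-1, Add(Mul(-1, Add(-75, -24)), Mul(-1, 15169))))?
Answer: 51713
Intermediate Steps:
Add(36643, Mul(-1, Add(Mul(-1, Add(-75, -24)), Mul(-1, 15169)))) = Add(36643, Mul(-1, Add(Mul(-1, -99), -15169))) = Add(36643, Mul(-1, Add(99, -15169))) = Add(36643, Mul(-1, -15070)) = Add(36643, 15070) = 51713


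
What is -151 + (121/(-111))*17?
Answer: -18818/111 ≈ -169.53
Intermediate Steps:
-151 + (121/(-111))*17 = -151 + (121*(-1/111))*17 = -151 - 121/111*17 = -151 - 2057/111 = -18818/111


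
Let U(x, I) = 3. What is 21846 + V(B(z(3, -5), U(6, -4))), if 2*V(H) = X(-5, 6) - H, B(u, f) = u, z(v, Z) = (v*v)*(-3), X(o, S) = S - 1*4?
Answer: 43721/2 ≈ 21861.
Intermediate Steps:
X(o, S) = -4 + S (X(o, S) = S - 4 = -4 + S)
z(v, Z) = -3*v² (z(v, Z) = v²*(-3) = -3*v²)
V(H) = 1 - H/2 (V(H) = ((-4 + 6) - H)/2 = (2 - H)/2 = 1 - H/2)
21846 + V(B(z(3, -5), U(6, -4))) = 21846 + (1 - (-3)*3²/2) = 21846 + (1 - (-3)*9/2) = 21846 + (1 - ½*(-27)) = 21846 + (1 + 27/2) = 21846 + 29/2 = 43721/2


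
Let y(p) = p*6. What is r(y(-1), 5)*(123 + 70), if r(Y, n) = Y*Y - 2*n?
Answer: 5018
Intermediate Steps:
y(p) = 6*p
r(Y, n) = Y² - 2*n
r(y(-1), 5)*(123 + 70) = ((6*(-1))² - 2*5)*(123 + 70) = ((-6)² - 10)*193 = (36 - 10)*193 = 26*193 = 5018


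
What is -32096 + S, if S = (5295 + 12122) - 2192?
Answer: -16871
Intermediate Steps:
S = 15225 (S = 17417 - 2192 = 15225)
-32096 + S = -32096 + 15225 = -16871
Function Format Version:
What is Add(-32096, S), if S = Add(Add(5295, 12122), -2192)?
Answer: -16871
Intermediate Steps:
S = 15225 (S = Add(17417, -2192) = 15225)
Add(-32096, S) = Add(-32096, 15225) = -16871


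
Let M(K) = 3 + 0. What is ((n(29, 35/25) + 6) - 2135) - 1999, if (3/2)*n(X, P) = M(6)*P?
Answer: -20626/5 ≈ -4125.2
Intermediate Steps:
M(K) = 3
n(X, P) = 2*P (n(X, P) = 2*(3*P)/3 = 2*P)
((n(29, 35/25) + 6) - 2135) - 1999 = ((2*(35/25) + 6) - 2135) - 1999 = ((2*(35*(1/25)) + 6) - 2135) - 1999 = ((2*(7/5) + 6) - 2135) - 1999 = ((14/5 + 6) - 2135) - 1999 = (44/5 - 2135) - 1999 = -10631/5 - 1999 = -20626/5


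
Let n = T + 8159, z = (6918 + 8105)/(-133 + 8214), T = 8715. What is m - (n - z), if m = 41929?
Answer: 202484478/8081 ≈ 25057.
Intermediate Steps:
z = 15023/8081 ≈ 1.8591
n = 16874 (n = 8715 + 8159 = 16874)
m - (n - z) = 41929 - (16874 - 1*15023/8081) = 41929 - (16874 - 15023/8081) = 41929 - 1*136343771/8081 = 41929 - 136343771/8081 = 202484478/8081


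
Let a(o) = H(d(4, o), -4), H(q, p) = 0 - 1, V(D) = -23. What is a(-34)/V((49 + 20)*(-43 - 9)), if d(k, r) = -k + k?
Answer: 1/23 ≈ 0.043478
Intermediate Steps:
d(k, r) = 0
H(q, p) = -1
a(o) = -1
a(-34)/V((49 + 20)*(-43 - 9)) = -1/(-23) = -1*(-1/23) = 1/23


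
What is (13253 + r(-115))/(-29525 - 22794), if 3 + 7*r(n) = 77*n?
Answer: -83913/366233 ≈ -0.22912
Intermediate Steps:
r(n) = -3/7 + 11*n (r(n) = -3/7 + (77*n)/7 = -3/7 + 11*n)
(13253 + r(-115))/(-29525 - 22794) = (13253 + (-3/7 + 11*(-115)))/(-29525 - 22794) = (13253 + (-3/7 - 1265))/(-52319) = (13253 - 8858/7)*(-1/52319) = (83913/7)*(-1/52319) = -83913/366233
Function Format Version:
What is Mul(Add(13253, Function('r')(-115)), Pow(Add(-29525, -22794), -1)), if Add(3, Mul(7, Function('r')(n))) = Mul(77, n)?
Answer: Rational(-83913, 366233) ≈ -0.22912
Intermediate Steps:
Function('r')(n) = Add(Rational(-3, 7), Mul(11, n)) (Function('r')(n) = Add(Rational(-3, 7), Mul(Rational(1, 7), Mul(77, n))) = Add(Rational(-3, 7), Mul(11, n)))
Mul(Add(13253, Function('r')(-115)), Pow(Add(-29525, -22794), -1)) = Mul(Add(13253, Add(Rational(-3, 7), Mul(11, -115))), Pow(Add(-29525, -22794), -1)) = Mul(Add(13253, Add(Rational(-3, 7), -1265)), Pow(-52319, -1)) = Mul(Add(13253, Rational(-8858, 7)), Rational(-1, 52319)) = Mul(Rational(83913, 7), Rational(-1, 52319)) = Rational(-83913, 366233)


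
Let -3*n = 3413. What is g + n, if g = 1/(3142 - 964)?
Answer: -2477837/2178 ≈ -1137.7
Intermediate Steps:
n = -3413/3 (n = -1/3*3413 = -3413/3 ≈ -1137.7)
g = 1/2178 ≈ 0.00045914
g + n = 1/2178 - 3413/3 = -2477837/2178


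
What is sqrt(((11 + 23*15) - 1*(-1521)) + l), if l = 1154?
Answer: sqrt(3031) ≈ 55.055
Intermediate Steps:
sqrt(((11 + 23*15) - 1*(-1521)) + l) = sqrt(((11 + 23*15) - 1*(-1521)) + 1154) = sqrt(((11 + 345) + 1521) + 1154) = sqrt((356 + 1521) + 1154) = sqrt(1877 + 1154) = sqrt(3031)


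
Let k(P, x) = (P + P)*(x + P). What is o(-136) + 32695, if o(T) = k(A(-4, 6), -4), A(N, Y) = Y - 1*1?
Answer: 32705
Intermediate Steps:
A(N, Y) = -1 + Y (A(N, Y) = Y - 1 = -1 + Y)
k(P, x) = 2*P*(P + x) (k(P, x) = (2*P)*(P + x) = 2*P*(P + x))
o(T) = 10 (o(T) = 2*(-1 + 6)*((-1 + 6) - 4) = 2*5*(5 - 4) = 2*5*1 = 10)
o(-136) + 32695 = 10 + 32695 = 32705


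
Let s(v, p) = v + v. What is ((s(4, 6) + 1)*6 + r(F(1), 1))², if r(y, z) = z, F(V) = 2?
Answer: 3025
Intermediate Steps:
s(v, p) = 2*v
((s(4, 6) + 1)*6 + r(F(1), 1))² = ((2*4 + 1)*6 + 1)² = ((8 + 1)*6 + 1)² = (9*6 + 1)² = (54 + 1)² = 55² = 3025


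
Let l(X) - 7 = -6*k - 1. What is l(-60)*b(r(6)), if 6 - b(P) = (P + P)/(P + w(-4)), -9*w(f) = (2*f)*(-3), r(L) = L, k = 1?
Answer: 0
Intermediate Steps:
l(X) = 0 (l(X) = 7 + (-6*1 - 1) = 7 + (-6 - 1) = 7 - 7 = 0)
w(f) = 2*f/3 (w(f) = -2*f*(-3)/9 = -(-2)*f/3 = 2*f/3)
b(P) = 6 - 2*P/(-8/3 + P) (b(P) = 6 - (P + P)/(P + (2/3)*(-4)) = 6 - 2*P/(P - 8/3) = 6 - 2*P/(-8/3 + P))
l(-60)*b(r(6)) = 0*(12*(-4 + 6)/(-8 + 3*6)) = 0*(12*2/(-8 + 18)) = 0*(12*2/10) = 0*(12*(1/10)*2) = 0*(12/5) = 0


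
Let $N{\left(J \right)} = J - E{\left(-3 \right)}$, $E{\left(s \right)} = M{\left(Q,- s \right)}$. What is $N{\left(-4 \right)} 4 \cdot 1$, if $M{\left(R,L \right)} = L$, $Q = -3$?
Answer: $-28$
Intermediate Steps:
$E{\left(s \right)} = - s$
$N{\left(J \right)} = -3 + J$ ($N{\left(J \right)} = J - \left(-1\right) \left(-3\right) = J - 3 = -3 + J$)
$N{\left(-4 \right)} 4 \cdot 1 = \left(-3 - 4\right) 4 \cdot 1 = \left(-7\right) 4 \cdot 1 = \left(-28\right) 1 = -28$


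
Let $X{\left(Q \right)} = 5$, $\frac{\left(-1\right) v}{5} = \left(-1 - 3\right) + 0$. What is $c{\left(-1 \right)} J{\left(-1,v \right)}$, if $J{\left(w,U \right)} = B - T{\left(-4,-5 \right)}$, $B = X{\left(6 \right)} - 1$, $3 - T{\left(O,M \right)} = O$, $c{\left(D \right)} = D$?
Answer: $3$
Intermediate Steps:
$v = 20$ ($v = - 5 \left(\left(-1 - 3\right) + 0\right) = - 5 \left(-4 + 0\right) = \left(-5\right) \left(-4\right) = 20$)
$T{\left(O,M \right)} = 3 - O$
$B = 4$ ($B = 5 - 1 = 4$)
$J{\left(w,U \right)} = -3$ ($J{\left(w,U \right)} = 4 - \left(3 - -4\right) = 4 - \left(3 + 4\right) = 4 - 7 = -3$)
$c{\left(-1 \right)} J{\left(-1,v \right)} = \left(-1\right) \left(-3\right) = 3$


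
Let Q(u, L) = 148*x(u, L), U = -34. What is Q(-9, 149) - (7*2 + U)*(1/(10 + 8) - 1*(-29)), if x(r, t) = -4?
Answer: -98/9 ≈ -10.889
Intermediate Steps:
Q(u, L) = -592 (Q(u, L) = 148*(-4) = -592)
Q(-9, 149) - (7*2 + U)*(1/(10 + 8) - 1*(-29)) = -592 - (7*2 - 34)*(1/(10 + 8) - 1*(-29)) = -592 - (14 - 34)*(1/18 + 29) = -592 - (-20)*(1/18 + 29) = -592 - (-20)*523/18 = -592 - 1*(-5230/9) = -592 + 5230/9 = -98/9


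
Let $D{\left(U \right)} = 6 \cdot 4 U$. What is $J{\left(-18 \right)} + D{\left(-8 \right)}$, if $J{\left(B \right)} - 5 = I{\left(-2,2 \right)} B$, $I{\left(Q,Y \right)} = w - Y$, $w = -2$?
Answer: $-115$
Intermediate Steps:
$I{\left(Q,Y \right)} = -2 - Y$
$J{\left(B \right)} = 5 - 4 B$ ($J{\left(B \right)} = 5 + \left(-2 - 2\right) B = 5 - 4 B$)
$D{\left(U \right)} = 24 U$
$J{\left(-18 \right)} + D{\left(-8 \right)} = \left(5 - -72\right) + 24 \left(-8\right) = \left(5 + 72\right) - 192 = 77 - 192 = -115$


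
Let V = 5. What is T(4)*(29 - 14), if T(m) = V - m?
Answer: 15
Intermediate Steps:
T(m) = 5 - m
T(4)*(29 - 14) = (5 - 1*4)*(29 - 14) = (5 - 4)*15 = 1*15 = 15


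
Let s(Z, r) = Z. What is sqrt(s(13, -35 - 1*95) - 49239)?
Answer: I*sqrt(49226) ≈ 221.87*I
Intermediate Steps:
sqrt(s(13, -35 - 1*95) - 49239) = sqrt(13 - 49239) = sqrt(-49226) = I*sqrt(49226)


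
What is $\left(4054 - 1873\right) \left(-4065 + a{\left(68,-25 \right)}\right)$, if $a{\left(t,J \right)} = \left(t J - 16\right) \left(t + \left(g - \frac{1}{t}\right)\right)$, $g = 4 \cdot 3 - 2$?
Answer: $- \frac{5112464652}{17} \approx -3.0073 \cdot 10^{8}$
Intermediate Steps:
$g = 10$ ($g = 12 - 2 = 10$)
$a{\left(t,J \right)} = \left(-16 + J t\right) \left(10 + t - \frac{1}{t}\right)$ ($a{\left(t,J \right)} = \left(t J - 16\right) \left(t + \left(10 - \frac{1}{t}\right)\right) = \left(J t - 16\right) \left(10 + t - \frac{1}{t}\right) = \left(-16 + J t\right) \left(10 + t - \frac{1}{t}\right)$)
$\left(4054 - 1873\right) \left(-4065 + a{\left(68,-25 \right)}\right) = \left(4054 - 1873\right) \left(-4065 - \left(1223 + 17000 + 115600 - \frac{4}{17}\right)\right) = 2181 \left(-4065 - \frac{2274987}{17}\right) = 2181 \left(- \frac{2344092}{17}\right) = - \frac{5112464652}{17}$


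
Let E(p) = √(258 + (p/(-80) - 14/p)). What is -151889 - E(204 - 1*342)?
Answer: -151889 - √494813490/1380 ≈ -1.5191e+5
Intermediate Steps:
E(p) = √(258 - 14/p - p/80) (E(p) = √(258 + (p*(-1/80) - 14/p)) = √(258 + (-p/80 - 14/p)) = √(258 + (-14/p - p/80)) = √(258 - 14/p - p/80))
-151889 - E(204 - 1*342) = -151889 - √(103200 - 5600/(204 - 1*342) - 5*(204 - 1*342))/20 = -151889 - √(103200 - 5600/(204 - 342) - 5*(204 - 342))/20 = -151889 - √(103200 - 5600/(-138) - 5*(-138))/20 = -151889 - √(103200 - 5600*(-1/138) + 690)/20 = -151889 - √(103200 + 2800/69 + 690)/20 = -151889 - √(7171210/69)/20 = -151889 - √494813490/69/20 = -151889 - √494813490/1380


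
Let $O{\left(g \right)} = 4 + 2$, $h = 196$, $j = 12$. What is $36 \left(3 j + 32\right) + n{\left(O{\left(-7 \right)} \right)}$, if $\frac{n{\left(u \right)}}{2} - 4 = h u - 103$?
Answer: $4602$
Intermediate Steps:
$O{\left(g \right)} = 6$
$n{\left(u \right)} = -198 + 392 u$ ($n{\left(u \right)} = 8 + 2 \left(196 u - 103\right) = 8 + 2 \left(-103 + 196 u\right) = 8 + \left(-206 + 392 u\right) = -198 + 392 u$)
$36 \left(3 j + 32\right) + n{\left(O{\left(-7 \right)} \right)} = 36 \left(3 \cdot 12 + 32\right) + \left(-198 + 392 \cdot 6\right) = 36 \left(36 + 32\right) + \left(-198 + 2352\right) = 36 \cdot 68 + 2154 = 2448 + 2154 = 4602$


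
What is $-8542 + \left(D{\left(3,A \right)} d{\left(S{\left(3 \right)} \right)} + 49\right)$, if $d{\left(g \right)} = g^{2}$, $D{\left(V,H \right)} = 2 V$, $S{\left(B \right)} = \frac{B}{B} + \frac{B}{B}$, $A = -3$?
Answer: $-8469$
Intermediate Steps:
$S{\left(B \right)} = 2$ ($S{\left(B \right)} = 1 + 1 = 2$)
$-8542 + \left(D{\left(3,A \right)} d{\left(S{\left(3 \right)} \right)} + 49\right) = -8542 + \left(2 \cdot 3 \cdot 2^{2} + 49\right) = -8542 + \left(6 \cdot 4 + 49\right) = -8542 + \left(24 + 49\right) = -8542 + 73 = -8469$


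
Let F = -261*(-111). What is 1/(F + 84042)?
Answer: 1/113013 ≈ 8.8485e-6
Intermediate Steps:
F = 28971
1/(F + 84042) = 1/(28971 + 84042) = 1/113013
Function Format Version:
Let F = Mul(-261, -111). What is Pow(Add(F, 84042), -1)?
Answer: Rational(1, 113013) ≈ 8.8485e-6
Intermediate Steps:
F = 28971
Pow(Add(F, 84042), -1) = Pow(Add(28971, 84042), -1) = Pow(113013, -1) = Rational(1, 113013)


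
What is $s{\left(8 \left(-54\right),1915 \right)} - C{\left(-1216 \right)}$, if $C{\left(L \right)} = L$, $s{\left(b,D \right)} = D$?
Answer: $3131$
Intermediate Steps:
$s{\left(8 \left(-54\right),1915 \right)} - C{\left(-1216 \right)} = 1915 - -1216 = 1915 + 1216 = 3131$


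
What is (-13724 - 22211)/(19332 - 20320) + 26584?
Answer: 26300927/988 ≈ 26620.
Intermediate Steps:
(-13724 - 22211)/(19332 - 20320) + 26584 = -35935/(-988) + 26584 = -35935*(-1/988) + 26584 = 35935/988 + 26584 = 26300927/988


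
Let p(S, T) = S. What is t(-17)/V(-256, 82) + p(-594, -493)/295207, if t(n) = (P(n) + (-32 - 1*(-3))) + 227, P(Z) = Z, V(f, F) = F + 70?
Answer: 4849289/4079224 ≈ 1.1888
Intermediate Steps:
V(f, F) = 70 + F
t(n) = 198 + n (t(n) = (n + (-32 - 1*(-3))) + 227 = (n + (-32 + 3)) + 227 = (n - 29) + 227 = (-29 + n) + 227 = 198 + n)
t(-17)/V(-256, 82) + p(-594, -493)/295207 = (198 - 17)/(70 + 82) - 594/295207 = 181/152 - 594*1/295207 = 181*(1/152) - 54/26837 = 181/152 - 54/26837 = 4849289/4079224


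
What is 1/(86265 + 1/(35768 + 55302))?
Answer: 91070/7856153551 ≈ 1.1592e-5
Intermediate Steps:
1/(86265 + 1/(35768 + 55302)) = 1/(86265 + 1/91070) = 1/(7856153551/91070) = 91070/7856153551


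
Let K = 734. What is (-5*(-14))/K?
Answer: 35/367 ≈ 0.095368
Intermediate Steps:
(-5*(-14))/K = -5*(-14)/734 = 70*(1/734) = 35/367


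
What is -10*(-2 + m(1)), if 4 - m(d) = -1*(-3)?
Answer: 10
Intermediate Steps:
m(d) = 1 (m(d) = 4 - (-1)*(-3) = 4 - 1*3 = 4 - 3 = 1)
-10*(-2 + m(1)) = -10*(-2 + 1) = -10*(-1) = 10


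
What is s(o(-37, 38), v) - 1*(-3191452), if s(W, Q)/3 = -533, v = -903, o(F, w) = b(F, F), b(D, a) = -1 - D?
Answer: 3189853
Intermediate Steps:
o(F, w) = -1 - F
s(W, Q) = -1599 (s(W, Q) = 3*(-533) = -1599)
s(o(-37, 38), v) - 1*(-3191452) = -1599 - 1*(-3191452) = -1599 + 3191452 = 3189853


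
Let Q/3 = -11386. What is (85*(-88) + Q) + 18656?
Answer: -22982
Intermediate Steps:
Q = -34158 (Q = 3*(-11386) = -34158)
(85*(-88) + Q) + 18656 = (85*(-88) - 34158) + 18656 = (-7480 - 34158) + 18656 = -41638 + 18656 = -22982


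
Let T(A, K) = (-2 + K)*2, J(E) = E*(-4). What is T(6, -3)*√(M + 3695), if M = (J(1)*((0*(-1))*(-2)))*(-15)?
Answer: -10*√3695 ≈ -607.87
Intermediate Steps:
J(E) = -4*E
M = 0 (M = ((-4*1)*((0*(-1))*(-2)))*(-15) = -0*(-2)*(-15) = -4*0*(-15) = 0*(-15) = 0)
T(A, K) = -4 + 2*K
T(6, -3)*√(M + 3695) = (-4 + 2*(-3))*√(0 + 3695) = (-4 - 6)*√3695 = -10*√3695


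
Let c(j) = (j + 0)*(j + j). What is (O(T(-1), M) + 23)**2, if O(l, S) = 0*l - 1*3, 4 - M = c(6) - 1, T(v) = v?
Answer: 400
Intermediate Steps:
c(j) = 2*j**2 (c(j) = j*(2*j) = 2*j**2)
M = -67 (M = 4 - (2*6**2 - 1) = 4 - (2*36 - 1) = 4 - (72 - 1) = 4 - 1*71 = 4 - 71 = -67)
O(l, S) = -3 (O(l, S) = 0 - 3 = -3)
(O(T(-1), M) + 23)**2 = (-3 + 23)**2 = 20**2 = 400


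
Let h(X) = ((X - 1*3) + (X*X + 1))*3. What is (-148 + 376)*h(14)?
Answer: 142272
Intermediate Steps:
h(X) = -6 + 3*X + 3*X² (h(X) = ((X - 3) + (X² + 1))*3 = ((-3 + X) + (1 + X²))*3 = (-2 + X + X²)*3 = -6 + 3*X + 3*X²)
(-148 + 376)*h(14) = (-148 + 376)*(-6 + 3*14 + 3*14²) = 228*(-6 + 42 + 3*196) = 228*(-6 + 42 + 588) = 228*624 = 142272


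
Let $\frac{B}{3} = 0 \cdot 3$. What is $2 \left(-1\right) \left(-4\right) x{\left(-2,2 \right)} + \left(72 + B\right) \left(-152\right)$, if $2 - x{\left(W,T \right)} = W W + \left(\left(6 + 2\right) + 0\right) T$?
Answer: $-11088$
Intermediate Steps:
$B = 0$ ($B = 3 \cdot 0 \cdot 3 = 3 \cdot 0 = 0$)
$x{\left(W,T \right)} = 2 - W^{2} - 8 T$ ($x{\left(W,T \right)} = 2 - \left(W W + \left(\left(6 + 2\right) + 0\right) T\right) = 2 - \left(W^{2} + \left(8 + 0\right) T\right) = 2 - \left(W^{2} + 8 T\right) = 2 - W^{2} - 8 T$)
$2 \left(-1\right) \left(-4\right) x{\left(-2,2 \right)} + \left(72 + B\right) \left(-152\right) = 2 \left(-1\right) \left(-4\right) \left(2 - \left(-2\right)^{2} - 16\right) + \left(72 + 0\right) \left(-152\right) = \left(-2\right) \left(-4\right) \left(2 - 4 - 16\right) + 72 \left(-152\right) = 8 \left(2 - 4 - 16\right) - 10944 = 8 \left(-18\right) - 10944 = -144 - 10944 = -11088$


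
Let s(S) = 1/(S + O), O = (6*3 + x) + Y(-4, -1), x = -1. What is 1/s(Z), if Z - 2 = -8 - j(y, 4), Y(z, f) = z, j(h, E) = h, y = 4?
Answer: 3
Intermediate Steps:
Z = -10 (Z = 2 + (-8 - 1*4) = 2 + (-8 - 4) = 2 - 12 = -10)
O = 13 (O = (6*3 - 1) - 4 = (18 - 1) - 4 = 17 - 4 = 13)
s(S) = 1/(13 + S) (s(S) = 1/(S + 13) = 1/(13 + S))
1/s(Z) = 1/(1/(13 - 10)) = 1/(1/3) = 3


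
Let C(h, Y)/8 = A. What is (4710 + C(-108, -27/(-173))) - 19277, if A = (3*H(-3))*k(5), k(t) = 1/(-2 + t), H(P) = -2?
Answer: -14583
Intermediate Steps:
A = -2 (A = (3*(-2))/(-2 + 5) = -6/3 = -6*1/3 = -2)
C(h, Y) = -16 (C(h, Y) = 8*(-2) = -16)
(4710 + C(-108, -27/(-173))) - 19277 = (4710 - 16) - 19277 = 4694 - 19277 = -14583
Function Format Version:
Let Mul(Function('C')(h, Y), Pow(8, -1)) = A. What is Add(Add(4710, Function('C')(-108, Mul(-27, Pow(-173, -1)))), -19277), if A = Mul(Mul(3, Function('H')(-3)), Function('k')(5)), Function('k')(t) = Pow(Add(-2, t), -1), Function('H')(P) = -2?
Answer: -14583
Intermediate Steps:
A = -2 (A = Mul(Mul(3, -2), Pow(Add(-2, 5), -1)) = Mul(-6, Pow(3, -1)) = Mul(-6, Rational(1, 3)) = -2)
Function('C')(h, Y) = -16 (Function('C')(h, Y) = Mul(8, -2) = -16)
Add(Add(4710, Function('C')(-108, Mul(-27, Pow(-173, -1)))), -19277) = Add(Add(4710, -16), -19277) = Add(4694, -19277) = -14583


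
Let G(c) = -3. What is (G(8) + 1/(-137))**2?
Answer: 169744/18769 ≈ 9.0439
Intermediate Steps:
(G(8) + 1/(-137))**2 = (-3 + 1/(-137))**2 = (-3 - 1/137)**2 = (-412/137)**2 = 169744/18769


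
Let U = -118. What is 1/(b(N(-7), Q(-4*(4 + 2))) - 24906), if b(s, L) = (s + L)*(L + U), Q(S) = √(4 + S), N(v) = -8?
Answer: I/(42*(-571*I + 6*√5)) ≈ -4.1675e-5 + 9.7921e-7*I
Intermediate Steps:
b(s, L) = (-118 + L)*(L + s) (b(s, L) = (s + L)*(L - 118) = (L + s)*(-118 + L) = (-118 + L)*(L + s))
1/(b(N(-7), Q(-4*(4 + 2))) - 24906) = 1/(((√(4 - 4*(4 + 2)))² - 118*√(4 - 4*(4 + 2)) - 118*(-8) + √(4 - 4*(4 + 2))*(-8)) - 24906) = 1/(((√(4 - 4*6))² - 118*√(4 - 4*6) + 944 + √(4 - 4*6)*(-8)) - 24906) = 1/(((√(4 - 24))² - 118*√(4 - 24) + 944 + √(4 - 24)*(-8)) - 24906) = 1/(((√(-20))² - 236*I*√5 + 944 + √(-20)*(-8)) - 24906) = 1/(((2*I*√5)² - 236*I*√5 + 944 + (2*I*√5)*(-8)) - 24906) = 1/((-20 - 236*I*√5 + 944 - 16*I*√5) - 24906) = 1/((924 - 252*I*√5) - 24906) = 1/(-23982 - 252*I*√5)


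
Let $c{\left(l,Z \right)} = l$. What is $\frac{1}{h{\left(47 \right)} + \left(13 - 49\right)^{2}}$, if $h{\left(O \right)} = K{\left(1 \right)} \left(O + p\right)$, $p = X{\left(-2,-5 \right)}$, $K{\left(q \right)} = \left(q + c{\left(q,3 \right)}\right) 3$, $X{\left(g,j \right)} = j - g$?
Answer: $\frac{1}{1560} \approx 0.00064103$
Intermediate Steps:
$K{\left(q \right)} = 6 q$ ($K{\left(q \right)} = \left(q + q\right) 3 = 2 q 3 = 6 q$)
$p = -3$ ($p = -5 - -2 = -5 + 2 = -3$)
$h{\left(O \right)} = -18 + 6 O$ ($h{\left(O \right)} = 6 \cdot 1 \left(O - 3\right) = 6 \left(-3 + O\right) = -18 + 6 O$)
$\frac{1}{h{\left(47 \right)} + \left(13 - 49\right)^{2}} = \frac{1}{\left(-18 + 6 \cdot 47\right) + \left(13 - 49\right)^{2}} = \frac{1}{\left(-18 + 282\right) + \left(-36\right)^{2}} = \frac{1}{264 + 1296} = \frac{1}{1560}$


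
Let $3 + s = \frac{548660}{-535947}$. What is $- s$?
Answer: $\frac{2156501}{535947} \approx 4.0237$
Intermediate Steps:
$s = - \frac{2156501}{535947}$ ($s = -3 + \frac{548660}{-535947} = -3 + 548660 \left(- \frac{1}{535947}\right) = -3 - \frac{548660}{535947} = - \frac{2156501}{535947} \approx -4.0237$)
$- s = \left(-1\right) \left(- \frac{2156501}{535947}\right) = \frac{2156501}{535947}$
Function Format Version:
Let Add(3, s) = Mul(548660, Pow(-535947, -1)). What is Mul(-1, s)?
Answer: Rational(2156501, 535947) ≈ 4.0237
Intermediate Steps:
s = Rational(-2156501, 535947) (s = Add(-3, Mul(548660, Pow(-535947, -1))) = Add(-3, Mul(548660, Rational(-1, 535947))) = Add(-3, Rational(-548660, 535947)) = Rational(-2156501, 535947) ≈ -4.0237)
Mul(-1, s) = Mul(-1, Rational(-2156501, 535947)) = Rational(2156501, 535947)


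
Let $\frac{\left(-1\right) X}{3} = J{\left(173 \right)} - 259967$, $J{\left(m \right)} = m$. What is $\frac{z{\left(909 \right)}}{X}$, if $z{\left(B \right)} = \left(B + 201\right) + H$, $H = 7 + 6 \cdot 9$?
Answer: $\frac{1171}{779382} \approx 0.0015025$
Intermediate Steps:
$H = 61$ ($H = 7 + 54 = 61$)
$X = 779382$ ($X = - 3 \left(173 - 259967\right) = \left(-3\right) \left(-259794\right) = 779382$)
$z{\left(B \right)} = 262 + B$ ($z{\left(B \right)} = \left(B + 201\right) + 61 = \left(201 + B\right) + 61 = 262 + B$)
$\frac{z{\left(909 \right)}}{X} = \frac{262 + 909}{779382} = 1171 \cdot \frac{1}{779382} = \frac{1171}{779382}$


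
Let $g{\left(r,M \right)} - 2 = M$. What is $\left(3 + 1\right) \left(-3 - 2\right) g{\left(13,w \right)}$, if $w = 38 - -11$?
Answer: $-1020$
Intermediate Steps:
$w = 49$ ($w = 38 + 11 = 49$)
$g{\left(r,M \right)} = 2 + M$
$\left(3 + 1\right) \left(-3 - 2\right) g{\left(13,w \right)} = \left(3 + 1\right) \left(-3 - 2\right) \left(2 + 49\right) = 4 \left(-5\right) 51 = \left(-20\right) 51 = -1020$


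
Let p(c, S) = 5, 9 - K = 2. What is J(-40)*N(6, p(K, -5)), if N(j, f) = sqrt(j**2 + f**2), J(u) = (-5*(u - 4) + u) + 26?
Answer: 206*sqrt(61) ≈ 1608.9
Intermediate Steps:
J(u) = 46 - 4*u (J(u) = (-5*(-4 + u) + u) + 26 = ((20 - 5*u) + u) + 26 = (20 - 4*u) + 26 = 46 - 4*u)
K = 7 (K = 9 - 1*2 = 9 - 2 = 7)
N(j, f) = sqrt(f**2 + j**2)
J(-40)*N(6, p(K, -5)) = (46 - 4*(-40))*sqrt(5**2 + 6**2) = (46 + 160)*sqrt(25 + 36) = 206*sqrt(61)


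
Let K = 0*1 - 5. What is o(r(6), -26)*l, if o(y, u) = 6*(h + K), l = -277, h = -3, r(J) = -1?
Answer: 13296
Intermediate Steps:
K = -5 (K = 0 - 5 = -5)
o(y, u) = -48 (o(y, u) = 6*(-3 - 5) = 6*(-8) = -48)
o(r(6), -26)*l = -48*(-277) = 13296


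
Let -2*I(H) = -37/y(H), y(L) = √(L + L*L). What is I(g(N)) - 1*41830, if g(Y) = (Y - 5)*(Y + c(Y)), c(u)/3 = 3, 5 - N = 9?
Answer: -41830 + 37*√55/660 ≈ -41830.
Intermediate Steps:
N = -4 (N = 5 - 1*9 = 5 - 9 = -4)
c(u) = 9 (c(u) = 3*3 = 9)
y(L) = √(L + L²)
g(Y) = (-5 + Y)*(9 + Y) (g(Y) = (Y - 5)*(Y + 9) = (-5 + Y)*(9 + Y))
I(H) = 37/(2*√(H*(1 + H))) (I(H) = -(-37)/(2*(√(H*(1 + H)))) = -(-37)/(2*√(H*(1 + H))) = 37/(2*√(H*(1 + H))))
I(g(N)) - 1*41830 = 37/(2*√((-45 + (-4)² + 4*(-4))*(1 + (-45 + (-4)² + 4*(-4))))) - 1*41830 = 37/(2*√((-45 + 16 - 16)*(1 + (-45 + 16 - 16)))) - 41830 = 37/(2*√(-45*(1 - 45))) - 41830 = 37/(2*√(-45*(-44))) - 41830 = 37/(2*√1980) - 41830 = 37*(√55/330)/2 - 41830 = 37*√55/660 - 41830 = -41830 + 37*√55/660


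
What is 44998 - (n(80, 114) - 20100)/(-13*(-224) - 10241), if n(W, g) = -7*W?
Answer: 329769682/7329 ≈ 44995.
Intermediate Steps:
44998 - (n(80, 114) - 20100)/(-13*(-224) - 10241) = 44998 - (-7*80 - 20100)/(-13*(-224) - 10241) = 44998 - (-560 - 20100)/(2912 - 10241) = 44998 - (-20660)/(-7329) = 44998 - (-20660)*(-1)/7329 = 44998 - 1*20660/7329 = 44998 - 20660/7329 = 329769682/7329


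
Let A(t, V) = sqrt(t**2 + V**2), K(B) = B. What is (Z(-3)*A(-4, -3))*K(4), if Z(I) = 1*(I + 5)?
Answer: 40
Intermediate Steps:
A(t, V) = sqrt(V**2 + t**2)
Z(I) = 5 + I (Z(I) = 1*(5 + I) = 5 + I)
(Z(-3)*A(-4, -3))*K(4) = ((5 - 3)*sqrt((-3)**2 + (-4)**2))*4 = (2*sqrt(9 + 16))*4 = (2*sqrt(25))*4 = (2*5)*4 = 10*4 = 40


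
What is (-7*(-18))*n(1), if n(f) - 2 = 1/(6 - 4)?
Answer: 315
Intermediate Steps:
n(f) = 5/2 (n(f) = 2 + 1/(6 - 4) = 2 + 1/2 = 5/2)
(-7*(-18))*n(1) = -7*(-18)*(5/2) = 126*(5/2) = 315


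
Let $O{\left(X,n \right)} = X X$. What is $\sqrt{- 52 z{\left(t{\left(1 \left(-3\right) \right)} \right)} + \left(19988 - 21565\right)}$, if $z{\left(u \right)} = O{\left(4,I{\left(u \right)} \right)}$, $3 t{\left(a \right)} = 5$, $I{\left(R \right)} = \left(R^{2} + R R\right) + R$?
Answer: $i \sqrt{2409} \approx 49.082 i$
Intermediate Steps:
$I{\left(R \right)} = R + 2 R^{2}$ ($I{\left(R \right)} = \left(R^{2} + R^{2}\right) + R = 2 R^{2} + R = R + 2 R^{2}$)
$O{\left(X,n \right)} = X^{2}$
$t{\left(a \right)} = \frac{5}{3}$ ($t{\left(a \right)} = \frac{1}{3} \cdot 5 = \frac{5}{3}$)
$z{\left(u \right)} = 16$ ($z{\left(u \right)} = 4^{2} = 16$)
$\sqrt{- 52 z{\left(t{\left(1 \left(-3\right) \right)} \right)} + \left(19988 - 21565\right)} = \sqrt{\left(-52\right) 16 + \left(19988 - 21565\right)} = \sqrt{-832 + \left(19988 - 21565\right)} = \sqrt{-832 - 1577} = \sqrt{-2409} = i \sqrt{2409}$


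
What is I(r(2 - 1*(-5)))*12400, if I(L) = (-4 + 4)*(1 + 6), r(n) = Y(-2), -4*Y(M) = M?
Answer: 0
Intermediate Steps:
Y(M) = -M/4
r(n) = ½ (r(n) = -¼*(-2) = ½)
I(L) = 0 (I(L) = 0*7 = 0)
I(r(2 - 1*(-5)))*12400 = 0*12400 = 0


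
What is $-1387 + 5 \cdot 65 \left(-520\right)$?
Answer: $-170387$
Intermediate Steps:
$-1387 + 5 \cdot 65 \left(-520\right) = -1387 + 325 \left(-520\right) = -1387 - 169000 = -170387$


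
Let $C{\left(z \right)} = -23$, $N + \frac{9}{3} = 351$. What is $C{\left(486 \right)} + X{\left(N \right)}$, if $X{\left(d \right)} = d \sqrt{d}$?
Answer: $-23 + 696 \sqrt{87} \approx 6468.9$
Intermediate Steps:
$N = 348$ ($N = -3 + 351 = 348$)
$X{\left(d \right)} = d^{\frac{3}{2}}$
$C{\left(486 \right)} + X{\left(N \right)} = -23 + 348^{\frac{3}{2}} = -23 + 696 \sqrt{87}$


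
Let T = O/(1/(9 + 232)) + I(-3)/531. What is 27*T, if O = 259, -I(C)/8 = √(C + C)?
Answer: 1685313 - 24*I*√6/59 ≈ 1.6853e+6 - 0.9964*I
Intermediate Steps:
I(C) = -8*√2*√C (I(C) = -8*√(C + C) = -8*√2*√C)
T = 62419 - 8*I*√6/531 (T = 259/(1/(9 + 232)) - 8*√2*√(-3)/531 = 259/(1/241) - 8*√2*I*√3*(1/531) = 259/(1/241) - 8*I*√6*(1/531) = 259*241 - 8*I*√6/531 = 62419 - 8*I*√6/531 ≈ 62419.0 - 0.036904*I)
27*T = 27*(62419 - 8*I*√6/531) = 1685313 - 24*I*√6/59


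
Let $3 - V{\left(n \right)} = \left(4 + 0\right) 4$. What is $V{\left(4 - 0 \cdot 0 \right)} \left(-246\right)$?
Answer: $3198$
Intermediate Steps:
$V{\left(n \right)} = -13$ ($V{\left(n \right)} = 3 - \left(4 + 0\right) 4 = 3 - 4 \cdot 4 = 3 - 16 = -13$)
$V{\left(4 - 0 \cdot 0 \right)} \left(-246\right) = \left(-13\right) \left(-246\right) = 3198$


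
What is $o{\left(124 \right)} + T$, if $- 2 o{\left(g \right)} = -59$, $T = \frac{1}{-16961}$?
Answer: $\frac{1000697}{33922} \approx 29.5$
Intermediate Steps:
$T = - \frac{1}{16961} \approx -5.8959 \cdot 10^{-5}$
$o{\left(g \right)} = \frac{59}{2}$ ($o{\left(g \right)} = \left(- \frac{1}{2}\right) \left(-59\right) = \frac{59}{2}$)
$o{\left(124 \right)} + T = \frac{59}{2} - \frac{1}{16961} = \frac{1000697}{33922}$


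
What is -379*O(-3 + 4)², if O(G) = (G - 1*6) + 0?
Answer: -9475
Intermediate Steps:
O(G) = -6 + G (O(G) = (G - 6) + 0 = (-6 + G) + 0 = -6 + G)
-379*O(-3 + 4)² = -379*(-6 + (-3 + 4))² = -379*(-6 + 1)² = -379*(-5)² = -379*25 = -9475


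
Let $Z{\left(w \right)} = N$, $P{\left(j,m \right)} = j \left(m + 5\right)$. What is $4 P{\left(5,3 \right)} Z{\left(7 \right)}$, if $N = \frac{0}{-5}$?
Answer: $0$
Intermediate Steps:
$P{\left(j,m \right)} = j \left(5 + m\right)$
$N = 0$ ($N = 0 \left(- \frac{1}{5}\right) = 0$)
$Z{\left(w \right)} = 0$
$4 P{\left(5,3 \right)} Z{\left(7 \right)} = 4 \cdot 5 \left(5 + 3\right) 0 = 4 \cdot 5 \cdot 8 \cdot 0 = 4 \cdot 40 \cdot 0 = 160 \cdot 0 = 0$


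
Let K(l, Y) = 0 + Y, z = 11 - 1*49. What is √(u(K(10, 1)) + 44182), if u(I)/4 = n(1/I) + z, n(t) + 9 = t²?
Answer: √43998 ≈ 209.76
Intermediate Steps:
z = -38 (z = 11 - 49 = -38)
n(t) = -9 + t²
K(l, Y) = Y
u(I) = -188 + 4/I² (u(I) = 4*((-9 + (1/I)²) - 38) = 4*((-9 + I⁻²) - 38) = 4*(-47 + I⁻²) = -188 + 4/I²)
√(u(K(10, 1)) + 44182) = √((-188 + 4/1²) + 44182) = √((-188 + 4*1) + 44182) = √((-188 + 4) + 44182) = √(-184 + 44182) = √43998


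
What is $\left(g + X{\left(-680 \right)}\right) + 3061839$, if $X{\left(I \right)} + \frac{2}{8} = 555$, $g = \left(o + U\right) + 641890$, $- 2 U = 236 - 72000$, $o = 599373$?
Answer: $\frac{17358155}{4} \approx 4.3395 \cdot 10^{6}$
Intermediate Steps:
$U = 35882$ ($U = - \frac{236 - 72000}{2} = \left(- \frac{1}{2}\right) \left(-71764\right) = 35882$)
$g = 1277145$ ($g = \left(599373 + 35882\right) + 641890 = 635255 + 641890 = 1277145$)
$X{\left(I \right)} = \frac{2219}{4}$ ($X{\left(I \right)} = - \frac{1}{4} + 555 = \frac{2219}{4}$)
$\left(g + X{\left(-680 \right)}\right) + 3061839 = \left(1277145 + \frac{2219}{4}\right) + 3061839 = \frac{5110799}{4} + 3061839 = \frac{17358155}{4}$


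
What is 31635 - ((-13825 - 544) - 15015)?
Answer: 61019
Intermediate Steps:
31635 - ((-13825 - 544) - 15015) = 31635 - (-14369 - 15015) = 31635 - 1*(-29384) = 31635 + 29384 = 61019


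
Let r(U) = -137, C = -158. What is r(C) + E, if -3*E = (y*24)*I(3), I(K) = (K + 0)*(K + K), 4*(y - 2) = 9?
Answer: -749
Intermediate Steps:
y = 17/4 (y = 2 + (¼)*9 = 2 + 9/4 = 17/4 ≈ 4.2500)
I(K) = 2*K² (I(K) = K*(2*K) = 2*K²)
E = -612 (E = -(17/4)*24*2*3²/3 = -34*2*9 = -34*18 = -⅓*1836 = -612)
r(C) + E = -137 - 612 = -749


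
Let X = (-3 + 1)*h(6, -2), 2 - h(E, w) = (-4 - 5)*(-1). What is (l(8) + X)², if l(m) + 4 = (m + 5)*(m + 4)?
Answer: 27556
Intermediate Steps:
h(E, w) = -7 (h(E, w) = 2 - (-4 - 5)*(-1) = 2 - (-9)*(-1) = 2 - 1*9 = 2 - 9 = -7)
l(m) = -4 + (4 + m)*(5 + m) (l(m) = -4 + (m + 5)*(m + 4) = -4 + (5 + m)*(4 + m) = -4 + (4 + m)*(5 + m))
X = 14 (X = (-3 + 1)*(-7) = -2*(-7) = 14)
(l(8) + X)² = ((16 + 8² + 9*8) + 14)² = ((16 + 64 + 72) + 14)² = (152 + 14)² = 166² = 27556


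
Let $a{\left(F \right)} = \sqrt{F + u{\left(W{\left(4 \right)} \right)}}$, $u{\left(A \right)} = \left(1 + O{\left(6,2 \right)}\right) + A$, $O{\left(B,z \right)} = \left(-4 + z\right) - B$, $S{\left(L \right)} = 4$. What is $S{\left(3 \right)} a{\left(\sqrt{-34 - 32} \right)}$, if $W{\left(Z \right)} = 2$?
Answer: $4 \sqrt{-5 + i \sqrt{66}} \approx 6.0262 + 10.785 i$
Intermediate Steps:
$O{\left(B,z \right)} = -4 + z - B$
$u{\left(A \right)} = -7 + A$ ($u{\left(A \right)} = \left(1 - 8\right) + A = -7 + A$)
$a{\left(F \right)} = \sqrt{-5 + F}$ ($a{\left(F \right)} = \sqrt{F + \left(-7 + 2\right)} = \sqrt{F - 5} = \sqrt{-5 + F}$)
$S{\left(3 \right)} a{\left(\sqrt{-34 - 32} \right)} = 4 \sqrt{-5 + \sqrt{-34 - 32}} = 4 \sqrt{-5 + \sqrt{-66}} = 4 \sqrt{-5 + i \sqrt{66}}$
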